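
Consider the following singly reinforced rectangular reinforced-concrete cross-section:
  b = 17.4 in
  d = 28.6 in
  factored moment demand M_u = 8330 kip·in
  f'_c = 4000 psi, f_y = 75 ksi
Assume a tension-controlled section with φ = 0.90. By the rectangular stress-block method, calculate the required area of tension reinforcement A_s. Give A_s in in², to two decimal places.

M_n = M_u/φ = 8330/0.90 = 9255.56 kip·in.
From M_n = 0.85 f'_c a b (d − a/2):
a = d − √(d² − 2M_n/(0.85 f'_c b)) = 28.6 − √(28.6² − 2 × 9255.56/(0.85 × 4 × 17.4)) = 6.126 in.
A_s = 0.85 f'_c a b / f_y = 0.85 × 4 × 6.126 × 17.4 / 75 = 4.832 in².

A_s ≈ 4.83 in²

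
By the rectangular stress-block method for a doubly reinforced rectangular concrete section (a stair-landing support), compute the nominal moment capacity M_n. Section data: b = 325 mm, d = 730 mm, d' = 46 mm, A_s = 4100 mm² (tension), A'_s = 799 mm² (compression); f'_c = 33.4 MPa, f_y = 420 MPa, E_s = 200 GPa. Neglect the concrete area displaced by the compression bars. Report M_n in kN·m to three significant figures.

Assume both tension and compression steel yield.
Net tension couple steel: A_s − A'_s = 3301 mm².
a = (A_s − A'_s) f_y / (0.85 f'_c b) = 1386420/(0.85 × 33.4 × 325) = 150.26 mm.
c = a/β₁ = 150.26/0.811 = 185.28 mm; ε'_s = 0.003(c − d')/c = 0.0023 ≥ f_y/E_s = 0.0021, so compression steel does yield.
M_n = (A_s − A'_s) f_y (d − a/2) + A'_s f_y (d − d') = [1386420 × (730 − 75.13) + 335580 × (730 − 46)] × 10⁻⁶ = 907.92 + 229.54 = 1137.46 kN·m.

M_n ≈ 1140 kN·m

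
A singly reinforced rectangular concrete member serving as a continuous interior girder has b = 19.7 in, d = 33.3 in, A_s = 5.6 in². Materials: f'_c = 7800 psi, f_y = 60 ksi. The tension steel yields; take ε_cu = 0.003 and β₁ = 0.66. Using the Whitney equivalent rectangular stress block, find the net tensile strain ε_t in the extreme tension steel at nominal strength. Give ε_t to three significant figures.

a = A_s f_y/(0.85 f'_c b) = 2.573 in.
β₁ = 0.66, so c = a/β₁ = 2.573/0.66 = 3.898 in.
From the linear strain diagram with ε_cu = 0.003: ε_t = 0.003 (d − c)/c = 0.003 × (33.3 − 3.898)/3.898 = 0.0226.
Since ε_t ≥ 0.005, the section is tension-controlled.

ε_t ≈ 0.0226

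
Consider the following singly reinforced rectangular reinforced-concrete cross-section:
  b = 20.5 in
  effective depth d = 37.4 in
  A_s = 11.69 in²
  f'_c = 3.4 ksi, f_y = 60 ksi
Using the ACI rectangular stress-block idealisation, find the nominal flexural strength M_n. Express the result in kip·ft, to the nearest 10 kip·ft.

T = A_s f_y = 11.69 × 60 = 701.4 kips.
a = T/(0.85 f'_c b) = 701.4/(0.85 × 3.4 × 20.5) = 11.839 in.
M_n = T(d − a/2) = 701.4 × (37.4 − 5.9195) = 22080.4 kip·in = 22080.4/12 = 1840.03 kip·ft.

M_n ≈ 1840 kip·ft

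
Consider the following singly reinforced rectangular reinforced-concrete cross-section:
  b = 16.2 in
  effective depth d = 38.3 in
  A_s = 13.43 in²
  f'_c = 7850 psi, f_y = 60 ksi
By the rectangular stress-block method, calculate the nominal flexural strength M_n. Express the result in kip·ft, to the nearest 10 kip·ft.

M_n ≈ 2320 kip·ft

T = A_s f_y = 13.43 × 60 = 805.8 kips.
a = T/(0.85 f'_c b) = 805.8/(0.85 × 7.85 × 16.2) = 7.455 in.
M_n = T(d − a/2) = 805.8 × (38.3 − 3.7275) = 27858.5 kip·in = 27858.5/12 = 2321.54 kip·ft.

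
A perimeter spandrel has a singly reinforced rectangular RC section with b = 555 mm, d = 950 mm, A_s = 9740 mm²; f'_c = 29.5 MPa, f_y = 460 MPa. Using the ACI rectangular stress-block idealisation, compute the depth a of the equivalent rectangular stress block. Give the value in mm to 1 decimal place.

a ≈ 321.9 mm

T = A_s f_y = 9740 × 460 = 4480400 N = 4480.4 kN.
Setting C = 0.85 f'_c a b equal to T: a = 4480400/(0.85 × 29.5 × 555) = 321.9 mm.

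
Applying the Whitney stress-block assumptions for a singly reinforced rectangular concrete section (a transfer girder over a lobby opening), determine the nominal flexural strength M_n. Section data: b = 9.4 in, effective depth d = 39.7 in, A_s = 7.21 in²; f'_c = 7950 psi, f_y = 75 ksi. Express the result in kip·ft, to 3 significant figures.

M_n ≈ 1600 kip·ft

T = A_s f_y = 7.21 × 75 = 540.75 kips.
a = T/(0.85 f'_c b) = 540.75/(0.85 × 7.95 × 9.4) = 8.513 in.
M_n = T(d − a/2) = 540.75 × (39.7 − 4.2565) = 19166.1 kip·in = 19166.1/12 = 1597.18 kip·ft.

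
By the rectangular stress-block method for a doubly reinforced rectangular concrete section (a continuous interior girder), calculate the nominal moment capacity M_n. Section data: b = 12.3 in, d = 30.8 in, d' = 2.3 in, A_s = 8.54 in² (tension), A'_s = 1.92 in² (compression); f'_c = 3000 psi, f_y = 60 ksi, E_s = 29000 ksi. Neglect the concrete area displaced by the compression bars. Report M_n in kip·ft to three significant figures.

Assume both steels yield.
a = (A_s − A'_s) f_y/(0.85 f'_c b) = (8.54 − 1.92) × 60/(0.85 × 3 × 12.3) = 12.664 in.
c = a/β₁ = 12.664/0.85 = 14.899 in; ε'_s = 0.003(c − d')/c = 0.0025 ≥ ε_y = 0.0021, so the compression steel yields.
M_n = (A_s − A'_s) f_y (d − a/2) + A'_s f_y (d − d') = 397.2 × (30.8 − 6.332) + 115.2 × (30.8 − 2.3) = 9718.7 + 3283.2 = 13001.9 kip·in = 13001.9/12 = 1083.49 kip·ft.

M_n ≈ 1080 kip·ft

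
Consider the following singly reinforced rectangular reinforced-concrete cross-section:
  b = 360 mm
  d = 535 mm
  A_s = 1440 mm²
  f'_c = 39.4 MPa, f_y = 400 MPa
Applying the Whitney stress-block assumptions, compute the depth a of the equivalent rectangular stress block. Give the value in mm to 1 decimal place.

T = A_s f_y = 1440 × 400 = 576000 N = 576 kN.
Setting C = 0.85 f'_c a b equal to T: a = 576000/(0.85 × 39.4 × 360) = 47.8 mm.

a ≈ 47.8 mm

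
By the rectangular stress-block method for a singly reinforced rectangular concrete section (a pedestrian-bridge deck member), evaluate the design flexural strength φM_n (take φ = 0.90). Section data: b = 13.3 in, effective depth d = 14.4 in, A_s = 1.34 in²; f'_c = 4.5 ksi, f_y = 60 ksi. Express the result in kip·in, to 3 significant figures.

φM_n ≈ 985 kip·in

T = A_s f_y = 1.34 × 60 = 80.4 kips.
a = T/(0.85 f'_c b) = 80.4/(0.85 × 4.5 × 13.3) = 1.580 in.
M_n = T(d − a/2) = 80.4 × (14.4 − 0.79) = 1094.2 kip·in.
φM_n = 0.90 × 1094.2 = 984.8 kip·in.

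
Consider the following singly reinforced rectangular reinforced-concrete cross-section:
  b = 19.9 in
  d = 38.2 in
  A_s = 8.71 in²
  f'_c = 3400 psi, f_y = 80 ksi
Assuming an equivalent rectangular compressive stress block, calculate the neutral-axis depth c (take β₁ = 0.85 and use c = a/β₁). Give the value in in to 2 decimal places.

c ≈ 14.25 in

T = A_s f_y = 8.71 × 80 = 696.8 kips.
a = T/(0.85 f'_c b) = 696.8/(0.85 × 3.4 × 19.9) = 12.1159 in.
With β₁ = 0.85, c = a/β₁ = 12.1159/0.85 = 14.25 in.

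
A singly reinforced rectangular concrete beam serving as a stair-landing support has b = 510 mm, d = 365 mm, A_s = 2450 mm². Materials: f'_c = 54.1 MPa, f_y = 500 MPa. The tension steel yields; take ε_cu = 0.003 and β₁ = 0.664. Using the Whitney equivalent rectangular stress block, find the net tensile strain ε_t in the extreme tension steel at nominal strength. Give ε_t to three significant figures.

ε_t ≈ 0.0109

a = A_s f_y/(0.85 f'_c b) = 52.23 mm.
β₁ = 0.664, so c = a/β₁ = 52.23/0.664 = 78.66 mm.
From the linear strain diagram with ε_cu = 0.003: ε_t = 0.003 (d − c)/c = 0.003 × (365 − 78.66)/78.66 = 0.0109.
Since ε_t ≥ 0.005, the section is tension-controlled.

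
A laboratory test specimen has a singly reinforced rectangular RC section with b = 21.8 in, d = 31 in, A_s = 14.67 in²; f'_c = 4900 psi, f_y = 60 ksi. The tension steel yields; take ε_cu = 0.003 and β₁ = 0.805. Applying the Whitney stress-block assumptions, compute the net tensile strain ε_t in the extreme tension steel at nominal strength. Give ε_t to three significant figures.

a = A_s f_y/(0.85 f'_c b) = 9.694 in.
β₁ = 0.805, so c = a/β₁ = 9.694/0.805 = 12.042 in.
From the linear strain diagram with ε_cu = 0.003: ε_t = 0.003 (d − c)/c = 0.003 × (31 − 12.042)/12.042 = 0.00472.
ε_t is between 0.004 and 0.005 — transition zone.

ε_t ≈ 0.00472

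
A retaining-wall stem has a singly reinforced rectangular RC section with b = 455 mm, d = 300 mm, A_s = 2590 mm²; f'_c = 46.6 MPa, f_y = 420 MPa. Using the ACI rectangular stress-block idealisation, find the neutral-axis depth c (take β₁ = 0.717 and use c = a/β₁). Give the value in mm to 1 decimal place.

T = A_s f_y = 2590 × 420 = 1087800 N = 1087.8 kN.
Setting C = 0.85 f'_c a b equal to T: a = 1087800/(0.85 × 46.6 × 455) = 60.358 mm.
With β₁ = 0.717, c = a/β₁ = 60.358/0.717 = 84.2 mm.

c ≈ 84.2 mm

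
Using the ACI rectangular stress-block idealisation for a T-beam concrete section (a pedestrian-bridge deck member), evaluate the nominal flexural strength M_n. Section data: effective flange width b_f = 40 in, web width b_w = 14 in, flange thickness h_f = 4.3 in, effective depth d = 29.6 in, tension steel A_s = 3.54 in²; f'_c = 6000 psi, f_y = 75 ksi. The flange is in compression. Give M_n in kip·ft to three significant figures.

M_n ≈ 641 kip·ft

Tension: T = A_s f_y = 3.54 × 75 = 265.5 kips.
Try a within the flange: a = T/(0.85 f'_c b_f) = 265.5/(0.85 × 6 × 40) = 1.301 in.
Since a = 1.301 ≤ h_f = 4.3 in, the stress block lies entirely in the flange; analyse as a rectangular beam of width b_f.
M_n = T(d − a/2) = 265.5 × (29.6 − 0.6505) = 7686.1 kip·in.
M_n = 7686.1/12 = 640.51 kip·ft.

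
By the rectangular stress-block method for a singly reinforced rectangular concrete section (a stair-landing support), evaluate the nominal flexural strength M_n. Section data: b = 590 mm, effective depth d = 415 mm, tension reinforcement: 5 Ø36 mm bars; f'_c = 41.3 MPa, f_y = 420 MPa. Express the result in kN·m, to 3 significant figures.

M_n ≈ 777 kN·m

A_s = 5 × 1018 = 5090 mm².
T = A_s f_y = 5090 × 420 = 2137800 N = 2137.8 kN.
From C = T: a = T/(0.85 f'_c b) = 2137800/(0.85 × 41.3 × 590) = 103.22 mm.
M_n = T(d − a/2) = 2137.8 kN × (415 − 51.61) mm = 776.86 kN·m.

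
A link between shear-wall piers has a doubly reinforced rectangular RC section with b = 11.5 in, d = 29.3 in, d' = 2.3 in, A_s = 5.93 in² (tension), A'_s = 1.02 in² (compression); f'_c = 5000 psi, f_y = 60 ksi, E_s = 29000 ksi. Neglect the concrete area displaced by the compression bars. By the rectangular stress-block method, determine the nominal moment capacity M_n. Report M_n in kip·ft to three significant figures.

Assume both steels yield.
a = (A_s − A'_s) f_y/(0.85 f'_c b) = (5.93 − 1.02) × 60/(0.85 × 5 × 11.5) = 6.028 in.
c = a/β₁ = 6.028/0.8 = 7.535 in; ε'_s = 0.003(c − d')/c = 0.0021 ≥ ε_y = 0.0021, so the compression steel yields.
M_n = (A_s − A'_s) f_y (d − a/2) + A'_s f_y (d − d') = 294.6 × (29.3 − 3.014) + 61.2 × (29.3 − 2.3) = 7743.9 + 1652.4 = 9396.3 kip·in = 9396.3/12 = 783.03 kip·ft.

M_n ≈ 783 kip·ft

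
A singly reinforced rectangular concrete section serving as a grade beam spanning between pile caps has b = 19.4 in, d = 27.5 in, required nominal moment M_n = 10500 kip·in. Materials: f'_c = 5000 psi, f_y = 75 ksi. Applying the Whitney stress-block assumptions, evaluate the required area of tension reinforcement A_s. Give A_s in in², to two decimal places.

A_s ≈ 5.61 in²

From M_n = 0.85 f'_c a b (d − a/2):
a = d − √(d² − 2M_n/(0.85 f'_c b)) = 27.5 − √(27.5² − 2 × 10500/(0.85 × 5 × 19.4)) = 5.105 in.
A_s = 0.85 f'_c a b / f_y = 0.85 × 5 × 5.105 × 19.4 / 75 = 5.612 in².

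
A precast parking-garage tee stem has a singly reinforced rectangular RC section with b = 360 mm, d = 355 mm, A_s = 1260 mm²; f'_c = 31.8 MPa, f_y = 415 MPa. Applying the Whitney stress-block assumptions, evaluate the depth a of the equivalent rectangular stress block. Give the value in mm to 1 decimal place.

a ≈ 53.7 mm

T = A_s f_y = 1260 × 415 = 522900 N = 522.9 kN.
Setting C = 0.85 f'_c a b equal to T: a = 522900/(0.85 × 31.8 × 360) = 53.7 mm.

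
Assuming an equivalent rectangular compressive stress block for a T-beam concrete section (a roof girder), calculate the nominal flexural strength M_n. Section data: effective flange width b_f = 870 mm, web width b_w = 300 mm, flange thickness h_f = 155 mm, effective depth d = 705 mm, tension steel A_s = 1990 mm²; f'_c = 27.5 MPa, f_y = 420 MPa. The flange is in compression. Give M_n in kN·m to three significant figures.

Tension: T = A_s f_y = 1990 × 420 = 835800 N.
Try a within the flange: a = T/(0.85 f'_c b_f) = 835800/(0.85 × 27.5 × 870) = 41.10 mm.
Since a = 41.10 ≤ h_f = 155 mm, the stress block lies entirely in the flange; analyse as a rectangular beam of width b_f.
M_n = T(d − a/2) = 835800 × (705 − 20.55) = 572.06 × 10⁶ N·mm.
M_n = 572.06 kN·m.

M_n ≈ 572 kN·m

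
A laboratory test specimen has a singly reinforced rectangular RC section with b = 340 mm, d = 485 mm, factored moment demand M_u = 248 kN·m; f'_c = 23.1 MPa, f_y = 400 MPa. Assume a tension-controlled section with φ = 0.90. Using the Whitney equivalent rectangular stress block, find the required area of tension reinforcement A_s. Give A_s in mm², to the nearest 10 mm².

M_n = M_u/φ = 248/0.90 = 275.556 kN·m.
With M_n = 0.85 f'_c a b (d − a/2), solve the quadratic for a:
a = d − √(d² − 2M_n/(0.85 f'_c b)) = 485 − √(485² − 2 × 275.556×10⁶/(0.85 × 23.1 × 340)) = 94.27 mm.
A_s = 0.85 f'_c a b / f_y = 0.85 × 23.1 × 94.27 × 340 / 400 = 1573.3 mm².

A_s ≈ 1570 mm²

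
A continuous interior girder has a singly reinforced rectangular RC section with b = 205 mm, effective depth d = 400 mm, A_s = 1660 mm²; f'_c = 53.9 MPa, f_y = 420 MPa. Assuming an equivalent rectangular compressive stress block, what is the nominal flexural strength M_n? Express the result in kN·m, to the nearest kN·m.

T = A_s f_y = 1660 × 420 = 697200 N = 697.2 kN.
From C = T: a = T/(0.85 f'_c b) = 697200/(0.85 × 53.9 × 205) = 74.23 mm.
M_n = T(d − a/2) = 697.2 kN × (400 − 37.115) mm = 253.00 kN·m.

M_n ≈ 253 kN·m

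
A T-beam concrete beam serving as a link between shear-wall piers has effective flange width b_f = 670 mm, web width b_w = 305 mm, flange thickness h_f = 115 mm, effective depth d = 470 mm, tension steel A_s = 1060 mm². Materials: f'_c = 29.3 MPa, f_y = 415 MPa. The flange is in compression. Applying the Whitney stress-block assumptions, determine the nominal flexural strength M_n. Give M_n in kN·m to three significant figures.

M_n ≈ 201 kN·m

Tension: T = A_s f_y = 1060 × 415 = 439900 N.
Try a within the flange: a = T/(0.85 f'_c b_f) = 439900/(0.85 × 29.3 × 670) = 26.36 mm.
Since a = 26.36 ≤ h_f = 115 mm, the stress block lies entirely in the flange; analyse as a rectangular beam of width b_f.
M_n = T(d − a/2) = 439900 × (470 − 13.18) = 200.96 × 10⁶ N·mm.
M_n = 200.96 kN·m.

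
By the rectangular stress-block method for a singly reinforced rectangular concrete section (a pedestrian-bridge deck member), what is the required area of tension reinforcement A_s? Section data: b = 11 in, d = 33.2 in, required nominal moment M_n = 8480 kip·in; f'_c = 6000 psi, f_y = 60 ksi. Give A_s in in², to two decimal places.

A_s ≈ 4.60 in²

From M_n = 0.85 f'_c a b (d − a/2):
a = d − √(d² − 2M_n/(0.85 f'_c b)) = 33.2 − √(33.2² − 2 × 8480/(0.85 × 6 × 11)) = 4.917 in.
A_s = 0.85 f'_c a b / f_y = 0.85 × 6 × 4.917 × 11 / 60 = 4.597 in².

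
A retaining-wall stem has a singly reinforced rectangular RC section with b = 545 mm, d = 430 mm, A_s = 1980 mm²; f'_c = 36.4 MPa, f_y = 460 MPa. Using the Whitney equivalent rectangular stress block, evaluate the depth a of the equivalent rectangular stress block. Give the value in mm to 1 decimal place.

a ≈ 54.0 mm

T = A_s f_y = 1980 × 460 = 910800 N = 910.8 kN.
Setting C = 0.85 f'_c a b equal to T: a = 910800/(0.85 × 36.4 × 545) = 54.0 mm.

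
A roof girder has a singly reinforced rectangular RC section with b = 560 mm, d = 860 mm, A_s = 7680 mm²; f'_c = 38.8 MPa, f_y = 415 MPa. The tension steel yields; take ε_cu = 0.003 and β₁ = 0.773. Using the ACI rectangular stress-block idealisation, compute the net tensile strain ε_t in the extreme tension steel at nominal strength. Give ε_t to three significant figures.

ε_t ≈ 0.00856

a = A_s f_y/(0.85 f'_c b) = 172.57 mm.
β₁ = 0.773, so c = a/β₁ = 172.57/0.773 = 223.25 mm.
From the linear strain diagram with ε_cu = 0.003: ε_t = 0.003 (d − c)/c = 0.003 × (860 − 223.25)/223.25 = 0.00856.
Since ε_t ≥ 0.005, the section is tension-controlled.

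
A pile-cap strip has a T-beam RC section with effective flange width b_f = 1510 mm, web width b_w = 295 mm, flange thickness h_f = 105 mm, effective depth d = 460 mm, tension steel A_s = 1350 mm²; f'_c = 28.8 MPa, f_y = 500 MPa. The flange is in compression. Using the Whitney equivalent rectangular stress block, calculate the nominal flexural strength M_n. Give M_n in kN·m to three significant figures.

Tension: T = A_s f_y = 1350 × 500 = 675000 N.
Try a within the flange: a = T/(0.85 f'_c b_f) = 675000/(0.85 × 28.8 × 1510) = 18.26 mm.
Since a = 18.26 ≤ h_f = 105 mm, the stress block lies entirely in the flange; analyse as a rectangular beam of width b_f.
M_n = T(d − a/2) = 675000 × (460 − 9.13) = 304.34 × 10⁶ N·mm.
M_n = 304.34 kN·m.

M_n ≈ 304 kN·m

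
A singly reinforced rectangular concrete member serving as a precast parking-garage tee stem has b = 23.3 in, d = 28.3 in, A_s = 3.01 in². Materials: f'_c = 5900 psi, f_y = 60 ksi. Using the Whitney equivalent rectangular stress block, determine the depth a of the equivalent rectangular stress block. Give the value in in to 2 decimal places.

T = A_s f_y = 3.01 × 60 = 180.6 kips.
a = T/(0.85 f'_c b) = 180.6/(0.85 × 5.9 × 23.3) = 1.55 in.

a ≈ 1.55 in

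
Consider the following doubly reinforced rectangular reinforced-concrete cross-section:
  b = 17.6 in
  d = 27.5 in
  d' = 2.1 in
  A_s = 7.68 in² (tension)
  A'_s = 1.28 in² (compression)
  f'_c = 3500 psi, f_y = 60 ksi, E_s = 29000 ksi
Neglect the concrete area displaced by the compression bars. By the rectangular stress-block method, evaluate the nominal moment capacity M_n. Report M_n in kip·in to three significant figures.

Assume both steels yield.
a = (A_s − A'_s) f_y/(0.85 f'_c b) = (7.68 − 1.28) × 60/(0.85 × 3.5 × 17.6) = 7.334 in.
c = a/β₁ = 7.334/0.85 = 8.628 in; ε'_s = 0.003(c − d')/c = 0.0023 ≥ ε_y = 0.0021, so the compression steel yields.
M_n = (A_s − A'_s) f_y (d − a/2) + A'_s f_y (d − d') = 384 × (27.5 − 3.667) + 76.8 × (27.5 − 2.1) = 9151.9 + 1950.7 = 11102.6 kip·in.

M_n ≈ 11100 kip·in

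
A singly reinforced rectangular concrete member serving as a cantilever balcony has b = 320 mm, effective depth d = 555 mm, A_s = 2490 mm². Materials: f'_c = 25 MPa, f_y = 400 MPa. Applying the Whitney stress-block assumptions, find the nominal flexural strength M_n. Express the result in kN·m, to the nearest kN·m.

T = A_s f_y = 2490 × 400 = 996000 N = 996 kN.
From C = T: a = T/(0.85 f'_c b) = 996000/(0.85 × 25 × 320) = 146.47 mm.
M_n = T(d − a/2) = 996 kN × (555 − 73.235) mm = 479.84 kN·m.

M_n ≈ 480 kN·m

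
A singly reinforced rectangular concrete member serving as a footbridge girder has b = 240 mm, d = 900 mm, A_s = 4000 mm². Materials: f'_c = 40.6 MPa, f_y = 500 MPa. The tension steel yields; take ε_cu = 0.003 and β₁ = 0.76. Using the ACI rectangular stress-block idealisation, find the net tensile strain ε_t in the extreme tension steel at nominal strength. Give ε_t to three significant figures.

ε_t ≈ 0.00550

a = A_s f_y/(0.85 f'_c b) = 241.48 mm.
β₁ = 0.76, so c = a/β₁ = 241.48/0.76 = 317.74 mm.
From the linear strain diagram with ε_cu = 0.003: ε_t = 0.003 (d − c)/c = 0.003 × (900 − 317.74)/317.74 = 0.00550.
Since ε_t ≥ 0.005, the section is tension-controlled.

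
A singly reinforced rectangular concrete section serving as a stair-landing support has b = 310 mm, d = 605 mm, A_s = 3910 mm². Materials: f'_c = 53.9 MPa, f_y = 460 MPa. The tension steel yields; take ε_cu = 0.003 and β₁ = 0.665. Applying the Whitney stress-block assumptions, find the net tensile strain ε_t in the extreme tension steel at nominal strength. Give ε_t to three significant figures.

ε_t ≈ 0.00653

a = A_s f_y/(0.85 f'_c b) = 126.64 mm.
β₁ = 0.665, so c = a/β₁ = 126.64/0.665 = 190.44 mm.
From the linear strain diagram with ε_cu = 0.003: ε_t = 0.003 (d − c)/c = 0.003 × (605 − 190.44)/190.44 = 0.00653.
Since ε_t ≥ 0.005, the section is tension-controlled.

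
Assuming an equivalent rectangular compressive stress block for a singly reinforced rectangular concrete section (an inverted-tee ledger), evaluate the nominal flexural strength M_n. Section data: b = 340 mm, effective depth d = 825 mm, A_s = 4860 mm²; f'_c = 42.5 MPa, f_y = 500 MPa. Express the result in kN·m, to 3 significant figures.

M_n ≈ 1760 kN·m

T = A_s f_y = 4860 × 500 = 2430000 N = 2430 kN.
From C = T: a = T/(0.85 f'_c b) = 2430000/(0.85 × 42.5 × 340) = 197.84 mm.
M_n = T(d − a/2) = 2430 kN × (825 − 98.92) mm = 1764.37 kN·m.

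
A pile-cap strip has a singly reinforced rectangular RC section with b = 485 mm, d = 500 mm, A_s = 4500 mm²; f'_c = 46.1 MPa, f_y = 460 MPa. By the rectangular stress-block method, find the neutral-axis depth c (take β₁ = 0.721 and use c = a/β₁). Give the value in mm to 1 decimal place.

c ≈ 151.1 mm

T = A_s f_y = 4500 × 460 = 2070000 N = 2070 kN.
Setting C = 0.85 f'_c a b equal to T: a = 2070000/(0.85 × 46.1 × 485) = 108.920 mm.
With β₁ = 0.721, c = a/β₁ = 108.920/0.721 = 151.1 mm.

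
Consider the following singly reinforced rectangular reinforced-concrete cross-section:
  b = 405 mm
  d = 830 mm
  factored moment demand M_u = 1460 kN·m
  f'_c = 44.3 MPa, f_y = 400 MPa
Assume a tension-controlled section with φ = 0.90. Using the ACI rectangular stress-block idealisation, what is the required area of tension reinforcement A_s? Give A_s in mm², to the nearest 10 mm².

M_n = M_u/φ = 1460/0.90 = 1622.22 kN·m.
With M_n = 0.85 f'_c a b (d − a/2), solve the quadratic for a:
a = d − √(d² − 2M_n/(0.85 f'_c b)) = 830 − √(830² − 2 × 1622.22×10⁶/(0.85 × 44.3 × 405)) = 139.96 mm.
A_s = 0.85 f'_c a b / f_y = 0.85 × 44.3 × 139.96 × 405 / 400 = 5336.1 mm².

A_s ≈ 5340 mm²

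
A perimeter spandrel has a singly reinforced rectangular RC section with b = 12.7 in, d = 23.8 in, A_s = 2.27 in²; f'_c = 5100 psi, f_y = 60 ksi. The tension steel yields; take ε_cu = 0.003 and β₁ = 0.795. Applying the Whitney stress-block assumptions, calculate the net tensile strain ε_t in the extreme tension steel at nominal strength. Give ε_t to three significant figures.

ε_t ≈ 0.0199

a = A_s f_y/(0.85 f'_c b) = 2.474 in.
β₁ = 0.795, so c = a/β₁ = 2.474/0.795 = 3.112 in.
From the linear strain diagram with ε_cu = 0.003: ε_t = 0.003 (d − c)/c = 0.003 × (23.8 − 3.112)/3.112 = 0.0199.
Since ε_t ≥ 0.005, the section is tension-controlled.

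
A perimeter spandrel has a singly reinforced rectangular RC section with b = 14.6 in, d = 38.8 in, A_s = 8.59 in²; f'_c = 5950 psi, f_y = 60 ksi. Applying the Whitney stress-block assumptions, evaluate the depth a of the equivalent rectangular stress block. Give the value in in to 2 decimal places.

T = A_s f_y = 8.59 × 60 = 515.4 kips.
a = T/(0.85 f'_c b) = 515.4/(0.85 × 5.95 × 14.6) = 6.98 in.

a ≈ 6.98 in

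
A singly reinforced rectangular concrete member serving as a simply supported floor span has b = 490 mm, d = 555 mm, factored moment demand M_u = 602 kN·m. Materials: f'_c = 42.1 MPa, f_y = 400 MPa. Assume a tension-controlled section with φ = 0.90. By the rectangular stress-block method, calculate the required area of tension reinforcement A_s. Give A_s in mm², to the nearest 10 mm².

M_n = M_u/φ = 602/0.90 = 668.889 kN·m.
With M_n = 0.85 f'_c a b (d − a/2), solve the quadratic for a:
a = d − √(d² − 2M_n/(0.85 f'_c b)) = 555 − √(555² − 2 × 668.889×10⁶/(0.85 × 42.1 × 490)) = 73.61 mm.
A_s = 0.85 f'_c a b / f_y = 0.85 × 42.1 × 73.61 × 490 / 400 = 3226.8 mm².

A_s ≈ 3230 mm²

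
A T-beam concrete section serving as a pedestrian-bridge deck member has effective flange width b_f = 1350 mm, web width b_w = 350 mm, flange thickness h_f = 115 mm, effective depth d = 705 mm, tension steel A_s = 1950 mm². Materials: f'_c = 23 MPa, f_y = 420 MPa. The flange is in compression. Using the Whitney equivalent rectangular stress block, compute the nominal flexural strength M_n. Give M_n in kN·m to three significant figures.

Tension: T = A_s f_y = 1950 × 420 = 819000 N.
Try a within the flange: a = T/(0.85 f'_c b_f) = 819000/(0.85 × 23 × 1350) = 31.03 mm.
Since a = 31.03 ≤ h_f = 115 mm, the stress block lies entirely in the flange; analyse as a rectangular beam of width b_f.
M_n = T(d − a/2) = 819000 × (705 − 15.515) = 564.69 × 10⁶ N·mm.
M_n = 564.69 kN·m.

M_n ≈ 565 kN·m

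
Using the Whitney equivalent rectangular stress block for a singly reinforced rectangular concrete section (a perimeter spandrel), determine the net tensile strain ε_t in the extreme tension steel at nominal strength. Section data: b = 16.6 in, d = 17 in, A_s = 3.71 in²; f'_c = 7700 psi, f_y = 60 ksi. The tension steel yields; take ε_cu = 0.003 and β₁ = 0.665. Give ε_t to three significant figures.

a = A_s f_y/(0.85 f'_c b) = 2.049 in.
β₁ = 0.665, so c = a/β₁ = 2.049/0.665 = 3.081 in.
From the linear strain diagram with ε_cu = 0.003: ε_t = 0.003 (d − c)/c = 0.003 × (17 − 3.081)/3.081 = 0.0136.
Since ε_t ≥ 0.005, the section is tension-controlled.

ε_t ≈ 0.0136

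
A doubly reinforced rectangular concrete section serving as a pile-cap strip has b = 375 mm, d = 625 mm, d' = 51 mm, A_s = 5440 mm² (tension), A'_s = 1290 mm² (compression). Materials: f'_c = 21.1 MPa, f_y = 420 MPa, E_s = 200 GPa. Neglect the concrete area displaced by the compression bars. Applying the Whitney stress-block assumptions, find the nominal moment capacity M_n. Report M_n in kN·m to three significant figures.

Assume both tension and compression steel yield.
Net tension couple steel: A_s − A'_s = 4150 mm².
a = (A_s − A'_s) f_y / (0.85 f'_c b) = 1743000/(0.85 × 21.1 × 375) = 259.16 mm.
c = a/β₁ = 259.16/0.85 = 304.89 mm; ε'_s = 0.003(c − d')/c = 0.0025 ≥ f_y/E_s = 0.0021, so compression steel does yield.
M_n = (A_s − A'_s) f_y (d − a/2) + A'_s f_y (d − d') = [1743000 × (625 − 129.58) + 541800 × (625 − 51)] × 10⁻⁶ = 863.52 + 310.99 = 1174.51 kN·m.

M_n ≈ 1170 kN·m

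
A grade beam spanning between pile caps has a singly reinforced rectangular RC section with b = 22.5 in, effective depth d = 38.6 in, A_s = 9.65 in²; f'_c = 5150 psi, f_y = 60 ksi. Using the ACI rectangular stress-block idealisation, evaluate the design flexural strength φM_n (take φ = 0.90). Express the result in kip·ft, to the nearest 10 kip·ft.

T = A_s f_y = 9.65 × 60 = 579 kips.
a = T/(0.85 f'_c b) = 579/(0.85 × 5.15 × 22.5) = 5.879 in.
M_n = T(d − a/2) = 579 × (38.6 − 2.9395) = 20647.4 kip·in = 20647.4/12 = 1720.62 kip·ft.
φM_n = 0.90 × 1720.62 = 1548.56 kip·ft.

φM_n ≈ 1550 kip·ft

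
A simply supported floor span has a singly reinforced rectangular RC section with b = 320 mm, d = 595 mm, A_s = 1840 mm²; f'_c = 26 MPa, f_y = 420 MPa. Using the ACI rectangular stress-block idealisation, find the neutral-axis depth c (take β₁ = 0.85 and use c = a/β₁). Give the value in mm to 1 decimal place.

T = A_s f_y = 1840 × 420 = 772800 N = 772.8 kN.
Setting C = 0.85 f'_c a b equal to T: a = 772800/(0.85 × 26 × 320) = 109.276 mm.
With β₁ = 0.85, c = a/β₁ = 109.276/0.85 = 128.6 mm.

c ≈ 128.6 mm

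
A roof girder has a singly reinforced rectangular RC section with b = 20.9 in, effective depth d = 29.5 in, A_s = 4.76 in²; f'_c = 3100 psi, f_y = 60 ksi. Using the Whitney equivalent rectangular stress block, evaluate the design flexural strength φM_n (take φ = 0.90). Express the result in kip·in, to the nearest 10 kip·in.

φM_n ≈ 6920 kip·in

T = A_s f_y = 4.76 × 60 = 285.6 kips.
a = T/(0.85 f'_c b) = 285.6/(0.85 × 3.1 × 20.9) = 5.186 in.
M_n = T(d − a/2) = 285.6 × (29.5 − 2.593) = 7684.6 kip·in.
φM_n = 0.90 × 7684.6 = 6916.1 kip·in.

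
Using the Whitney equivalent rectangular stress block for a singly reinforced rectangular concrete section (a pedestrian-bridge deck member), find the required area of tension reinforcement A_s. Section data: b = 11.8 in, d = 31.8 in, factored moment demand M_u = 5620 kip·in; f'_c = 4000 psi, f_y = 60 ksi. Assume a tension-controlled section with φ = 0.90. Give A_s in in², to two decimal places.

A_s ≈ 3.57 in²

M_n = M_u/φ = 5620/0.90 = 6244.44 kip·in.
From M_n = 0.85 f'_c a b (d − a/2):
a = d − √(d² − 2M_n/(0.85 f'_c b)) = 31.8 − √(31.8² − 2 × 6244.44/(0.85 × 4 × 11.8)) = 5.343 in.
A_s = 0.85 f'_c a b / f_y = 0.85 × 4 × 5.343 × 11.8 / 60 = 3.573 in².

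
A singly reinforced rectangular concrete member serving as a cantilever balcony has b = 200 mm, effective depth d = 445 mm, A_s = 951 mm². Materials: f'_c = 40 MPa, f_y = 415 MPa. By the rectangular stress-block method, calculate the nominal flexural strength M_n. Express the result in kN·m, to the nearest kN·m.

T = A_s f_y = 951 × 415 = 394665 N = 394.665 kN.
From C = T: a = T/(0.85 f'_c b) = 394665/(0.85 × 40 × 200) = 58.04 mm.
M_n = T(d − a/2) = 394.665 kN × (445 − 29.02) mm = 164.17 kN·m.

M_n ≈ 164 kN·m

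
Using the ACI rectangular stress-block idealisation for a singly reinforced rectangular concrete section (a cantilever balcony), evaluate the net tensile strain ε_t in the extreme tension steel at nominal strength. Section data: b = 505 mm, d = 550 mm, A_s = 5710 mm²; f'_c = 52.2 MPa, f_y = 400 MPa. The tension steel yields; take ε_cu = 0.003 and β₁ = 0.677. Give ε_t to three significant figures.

a = A_s f_y/(0.85 f'_c b) = 101.93 mm.
β₁ = 0.677, so c = a/β₁ = 101.93/0.677 = 150.56 mm.
From the linear strain diagram with ε_cu = 0.003: ε_t = 0.003 (d − c)/c = 0.003 × (550 − 150.56)/150.56 = 0.00796.
Since ε_t ≥ 0.005, the section is tension-controlled.

ε_t ≈ 0.00796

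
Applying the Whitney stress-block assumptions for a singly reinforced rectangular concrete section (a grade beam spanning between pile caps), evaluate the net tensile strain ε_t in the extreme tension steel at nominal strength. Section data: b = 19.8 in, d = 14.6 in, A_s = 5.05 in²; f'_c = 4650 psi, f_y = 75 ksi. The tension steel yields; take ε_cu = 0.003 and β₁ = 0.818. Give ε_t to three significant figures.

ε_t ≈ 0.00440

a = A_s f_y/(0.85 f'_c b) = 4.840 in.
β₁ = 0.818, so c = a/β₁ = 4.840/0.818 = 5.917 in.
From the linear strain diagram with ε_cu = 0.003: ε_t = 0.003 (d − c)/c = 0.003 × (14.6 − 5.917)/5.917 = 0.00440.
ε_t is between 0.004 and 0.005 — transition zone.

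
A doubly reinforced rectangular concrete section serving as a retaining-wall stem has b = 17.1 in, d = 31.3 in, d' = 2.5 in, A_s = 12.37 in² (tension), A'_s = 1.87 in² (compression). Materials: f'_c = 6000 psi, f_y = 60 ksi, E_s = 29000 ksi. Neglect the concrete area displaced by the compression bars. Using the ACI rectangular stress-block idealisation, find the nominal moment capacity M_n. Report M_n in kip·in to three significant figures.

Assume both steels yield.
a = (A_s − A'_s) f_y/(0.85 f'_c b) = (12.37 − 1.87) × 60/(0.85 × 6 × 17.1) = 7.224 in.
c = a/β₁ = 7.224/0.75 = 9.632 in; ε'_s = 0.003(c − d')/c = 0.0022 ≥ ε_y = 0.0021, so the compression steel yields.
M_n = (A_s − A'_s) f_y (d − a/2) + A'_s f_y (d − d') = 630 × (31.3 − 3.612) + 112.2 × (31.3 − 2.5) = 17443.4 + 3231.4 = 20674.8 kip·in.

M_n ≈ 20700 kip·in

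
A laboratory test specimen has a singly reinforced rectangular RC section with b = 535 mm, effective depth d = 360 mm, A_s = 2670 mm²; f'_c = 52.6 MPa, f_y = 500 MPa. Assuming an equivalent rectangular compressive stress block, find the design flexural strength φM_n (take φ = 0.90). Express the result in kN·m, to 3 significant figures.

φM_n ≈ 399 kN·m

T = A_s f_y = 2670 × 500 = 1335000 N = 1335 kN.
From C = T: a = T/(0.85 f'_c b) = 1335000/(0.85 × 52.6 × 535) = 55.81 mm.
M_n = T(d − a/2) = 1335 kN × (360 − 27.905) mm = 443.35 kN·m.
φM_n = 0.90 × 443.35 = 399.02 kN·m.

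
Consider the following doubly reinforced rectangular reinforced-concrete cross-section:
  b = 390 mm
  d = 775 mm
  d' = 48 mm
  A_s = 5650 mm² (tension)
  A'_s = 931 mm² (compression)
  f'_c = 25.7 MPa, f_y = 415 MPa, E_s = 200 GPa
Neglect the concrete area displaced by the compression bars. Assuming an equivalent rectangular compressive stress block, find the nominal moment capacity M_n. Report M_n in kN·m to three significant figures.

Assume both tension and compression steel yield.
Net tension couple steel: A_s − A'_s = 4719 mm².
a = (A_s − A'_s) f_y / (0.85 f'_c b) = 1958385/(0.85 × 25.7 × 390) = 229.87 mm.
c = a/β₁ = 229.87/0.85 = 270.44 mm; ε'_s = 0.003(c − d')/c = 0.0025 ≥ f_y/E_s = 0.0021, so compression steel does yield.
M_n = (A_s − A'_s) f_y (d − a/2) + A'_s f_y (d − d') = [1958385 × (775 − 114.935) + 386365 × (775 − 48)] × 10⁻⁶ = 1292.66 + 280.89 = 1573.55 kN·m.

M_n ≈ 1570 kN·m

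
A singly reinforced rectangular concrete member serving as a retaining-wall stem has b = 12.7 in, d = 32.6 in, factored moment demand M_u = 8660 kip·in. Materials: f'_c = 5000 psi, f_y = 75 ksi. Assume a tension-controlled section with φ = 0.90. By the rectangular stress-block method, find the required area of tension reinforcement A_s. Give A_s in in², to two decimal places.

A_s ≈ 4.34 in²

M_n = M_u/φ = 8660/0.90 = 9622.22 kip·in.
From M_n = 0.85 f'_c a b (d − a/2):
a = d − √(d² − 2M_n/(0.85 f'_c b)) = 32.6 − √(32.6² − 2 × 9622.22/(0.85 × 5 × 12.7)) = 6.025 in.
A_s = 0.85 f'_c a b / f_y = 0.85 × 5 × 6.025 × 12.7 / 75 = 4.336 in².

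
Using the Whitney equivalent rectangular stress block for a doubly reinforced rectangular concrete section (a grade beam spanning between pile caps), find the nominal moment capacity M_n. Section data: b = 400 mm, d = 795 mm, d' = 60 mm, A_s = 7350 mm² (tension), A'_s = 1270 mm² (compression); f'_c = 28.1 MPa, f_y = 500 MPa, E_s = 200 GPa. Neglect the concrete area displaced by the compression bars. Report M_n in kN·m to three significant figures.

Assume both tension and compression steel yield.
Net tension couple steel: A_s − A'_s = 6080 mm².
a = (A_s − A'_s) f_y / (0.85 f'_c b) = 3040000/(0.85 × 28.1 × 400) = 318.19 mm.
c = a/β₁ = 318.19/0.849 = 374.78 mm; ε'_s = 0.003(c − d')/c = 0.0025 ≥ f_y/E_s = 0.0025, so compression steel does yield.
M_n = (A_s − A'_s) f_y (d − a/2) + A'_s f_y (d − d') = [3040000 × (795 − 159.095) + 635000 × (795 − 60)] × 10⁻⁶ = 1933.15 + 466.73 = 2399.88 kN·m.

M_n ≈ 2400 kN·m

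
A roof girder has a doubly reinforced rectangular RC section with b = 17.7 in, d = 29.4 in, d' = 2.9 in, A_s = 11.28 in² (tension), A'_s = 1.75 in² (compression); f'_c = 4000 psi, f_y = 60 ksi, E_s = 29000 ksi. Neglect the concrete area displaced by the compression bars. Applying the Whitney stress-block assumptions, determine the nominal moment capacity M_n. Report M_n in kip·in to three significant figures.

M_n ≈ 16900 kip·in

Assume both steels yield.
a = (A_s − A'_s) f_y/(0.85 f'_c b) = (11.28 − 1.75) × 60/(0.85 × 4 × 17.7) = 9.501 in.
c = a/β₁ = 9.501/0.85 = 11.178 in; ε'_s = 0.003(c − d')/c = 0.0022 ≥ ε_y = 0.0021, so the compression steel yields.
M_n = (A_s − A'_s) f_y (d − a/2) + A'_s f_y (d − d') = 571.8 × (29.4 − 4.7505) + 105 × (29.4 − 2.9) = 14094.6 + 2782.5 = 16877.1 kip·in.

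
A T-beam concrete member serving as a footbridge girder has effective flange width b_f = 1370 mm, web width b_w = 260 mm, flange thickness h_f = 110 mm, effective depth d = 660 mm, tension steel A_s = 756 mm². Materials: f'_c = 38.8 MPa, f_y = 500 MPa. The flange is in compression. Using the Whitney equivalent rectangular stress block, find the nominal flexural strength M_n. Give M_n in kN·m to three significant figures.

M_n ≈ 248 kN·m

Tension: T = A_s f_y = 756 × 500 = 378000 N.
Try a within the flange: a = T/(0.85 f'_c b_f) = 378000/(0.85 × 38.8 × 1370) = 8.37 mm.
Since a = 8.37 ≤ h_f = 110 mm, the stress block lies entirely in the flange; analyse as a rectangular beam of width b_f.
M_n = T(d − a/2) = 378000 × (660 − 4.185) = 247.90 × 10⁶ N·mm.
M_n = 247.90 kN·m.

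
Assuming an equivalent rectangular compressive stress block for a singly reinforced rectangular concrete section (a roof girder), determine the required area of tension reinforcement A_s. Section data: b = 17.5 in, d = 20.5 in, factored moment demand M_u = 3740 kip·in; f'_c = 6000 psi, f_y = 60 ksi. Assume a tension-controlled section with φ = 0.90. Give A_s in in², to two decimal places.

A_s ≈ 3.59 in²

M_n = M_u/φ = 3740/0.90 = 4155.56 kip·in.
From M_n = 0.85 f'_c a b (d − a/2):
a = d − √(d² − 2M_n/(0.85 f'_c b)) = 20.5 − √(20.5² − 2 × 4155.56/(0.85 × 6 × 17.5)) = 2.413 in.
A_s = 0.85 f'_c a b / f_y = 0.85 × 6 × 2.413 × 17.5 / 60 = 3.589 in².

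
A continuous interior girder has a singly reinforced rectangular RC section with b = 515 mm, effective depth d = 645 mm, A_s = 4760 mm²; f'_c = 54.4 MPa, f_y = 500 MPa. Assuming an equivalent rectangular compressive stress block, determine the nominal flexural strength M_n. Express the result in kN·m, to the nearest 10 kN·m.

M_n ≈ 1420 kN·m

T = A_s f_y = 4760 × 500 = 2380000 N = 2380 kN.
From C = T: a = T/(0.85 f'_c b) = 2380000/(0.85 × 54.4 × 515) = 99.94 mm.
M_n = T(d − a/2) = 2380 kN × (645 − 49.97) mm = 1416.17 kN·m.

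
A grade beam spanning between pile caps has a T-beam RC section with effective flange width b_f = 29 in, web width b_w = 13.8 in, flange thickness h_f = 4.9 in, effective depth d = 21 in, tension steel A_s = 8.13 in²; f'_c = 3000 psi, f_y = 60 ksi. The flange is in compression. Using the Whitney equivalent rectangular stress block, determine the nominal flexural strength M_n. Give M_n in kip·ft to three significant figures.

M_n ≈ 710 kip·ft

Tension: T = A_s f_y = 8.13 × 60 = 487.8 kips.
Try a within the flange: a = T/(0.85 f'_c b_f) = 487.8/(0.85 × 3 × 29) = 6.596 in.
a = 6.596 > h_f = 4.9 in: the block extends into the web. Split into flange-overhang and web parts.
C_f = 0.85 f'_c (b_f − b_w) h_f = 0.85 × 3 × (29 − 13.8) × 4.9 = 189.9 kips.
Remaining web compression depth: a_w = (T − C_f)/(0.85 f'_c b_w) = (487.8 − 189.9)/(0.85 × 3 × 13.8) = 8.465 in.
M_n = C_f(d − h_f/2) + (T − C_f)(d − a_w/2) = 189.9 × (21 − 2.45) + 297.9 × (21 − 4.2325) = 3522.6 + 4995.0 = 8517.6 kip·in.
M_n = 8517.6/12 = 709.80 kip·ft.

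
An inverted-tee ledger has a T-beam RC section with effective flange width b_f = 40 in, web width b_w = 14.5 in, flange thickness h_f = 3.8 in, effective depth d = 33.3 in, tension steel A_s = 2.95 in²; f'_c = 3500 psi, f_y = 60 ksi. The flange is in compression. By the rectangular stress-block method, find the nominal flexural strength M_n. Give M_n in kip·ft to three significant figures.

Tension: T = A_s f_y = 2.95 × 60 = 177 kips.
Try a within the flange: a = T/(0.85 f'_c b_f) = 177/(0.85 × 3.5 × 40) = 1.487 in.
Since a = 1.487 ≤ h_f = 3.8 in, the stress block lies entirely in the flange; analyse as a rectangular beam of width b_f.
M_n = T(d − a/2) = 177 × (33.3 − 0.7435) = 5762.5 kip·in.
M_n = 5762.5/12 = 480.21 kip·ft.

M_n ≈ 480 kip·ft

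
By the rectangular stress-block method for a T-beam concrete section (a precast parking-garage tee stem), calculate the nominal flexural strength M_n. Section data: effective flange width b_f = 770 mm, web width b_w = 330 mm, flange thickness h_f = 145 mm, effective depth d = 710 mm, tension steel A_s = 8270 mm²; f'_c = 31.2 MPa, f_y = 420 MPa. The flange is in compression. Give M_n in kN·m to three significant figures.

Tension: T = A_s f_y = 8270 × 420 = 3473400 N.
Try a within the flange: a = T/(0.85 f'_c b_f) = 3473400/(0.85 × 31.2 × 770) = 170.09 mm.
a = 170.09 > h_f = 145 mm: the block extends into the web. Split into flange-overhang and web parts.
C_f = 0.85 f'_c (b_f − b_w) h_f = 0.85 × 31.2 × (770 − 330) × 145 = 1691976 N.
Remaining web compression depth: a_w = (T − C_f)/(0.85 f'_c b_w) = (3473400 − 1691976)/(0.85 × 31.2 × 330) = 203.55 mm.
M_n = C_f(d − h_f/2) + (T − C_f)(d − a_w/2) = 1691976 × (710 − 72.5) + 1781424 × (710 − 101.775) = 1078.63 + 1083.51 = 2162.14 × 10⁶ N·mm.
M_n = 2162.14 kN·m.

M_n ≈ 2160 kN·m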